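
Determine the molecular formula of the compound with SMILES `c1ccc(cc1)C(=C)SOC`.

C9H10OS

Heavy atoms from the SMILES: 9 C, 1 O, 1 S.
Implicit hydrogens by atom environment:
  5 × C (aromatic): 1 H each → 5
  1 × C: 3 H
  1 × C: 2 H
  1 × C: no H
  1 × C (aromatic): no H
  1 × O: no H
  1 × S: no H
  Total hydrogens = 10.
Molecular formula: C9H10OS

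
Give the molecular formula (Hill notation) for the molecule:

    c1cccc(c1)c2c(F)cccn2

Heavy atoms from the SMILES: 11 C, 1 F, 1 N.
Implicit hydrogens by atom environment:
  8 × C (aromatic): 1 H each → 8
  3 × C (aromatic): no H
  1 × F: no H
  1 × N (aromatic): no H
  Total hydrogens = 8.
Molecular formula: C11H8FN

C11H8FN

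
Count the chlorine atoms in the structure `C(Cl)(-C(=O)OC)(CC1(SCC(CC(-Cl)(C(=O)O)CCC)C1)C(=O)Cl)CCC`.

The symbol for chlorine appears 3 times in the SMILES.

3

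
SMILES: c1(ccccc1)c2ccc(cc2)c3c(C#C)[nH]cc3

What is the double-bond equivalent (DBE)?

Molecular formula from the SMILES: C18H13N.
DoU = (2C + 2 + N − H − X)/2 = (2·18 + 2 + 1 − 13 − 0)/2 = 26/2 = 13.
(Structurally: 3 ring(s) + 10 π bond(s) = 13.)

13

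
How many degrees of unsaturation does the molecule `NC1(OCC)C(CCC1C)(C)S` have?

1

Molecular formula from the SMILES: C9H19NOS.
DoU = (2C + 2 + N − H − X)/2 = (2·9 + 2 + 1 − 19 − 0)/2 = 2/2 = 1.
(Structurally: 1 ring(s) + 0 π bond(s) = 1.)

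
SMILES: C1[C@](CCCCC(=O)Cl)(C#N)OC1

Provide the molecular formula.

C9H12ClNO2

Heavy atoms from the SMILES: 9 C, 1 Cl, 1 N, 2 O.
Implicit hydrogens by atom environment:
  6 × C: 2 H each → 12
  3 × C: no H
  2 × O: no H
  1 × Cl: no H
  1 × N: no H
  Total hydrogens = 12.
Molecular formula: C9H12ClNO2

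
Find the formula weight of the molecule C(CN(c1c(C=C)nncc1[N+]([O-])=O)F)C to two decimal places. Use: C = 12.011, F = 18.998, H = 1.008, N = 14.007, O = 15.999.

226.21

Molecular formula: C9H11FN4O2.
M = 9×12.011 + 1×18.998 + 11×1.008 + 4×14.007 + 2×15.999 = 226.21 g/mol.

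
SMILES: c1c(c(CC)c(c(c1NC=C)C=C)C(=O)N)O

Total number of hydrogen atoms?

16

Hydrogens are implicit in SMILES; fill each atom to its normal valence:
  5 × C (aromatic): no H
  3 × C: 2 H each → 6
  2 × C: 1 H each → 2
  1 × C: 3 H
  1 × C (aromatic): 1 H
  1 × C: no H
  1 × N: 2 H
  1 × N: 1 H
  1 × O: 1 H
  1 × O: no H
  Total hydrogens = 16.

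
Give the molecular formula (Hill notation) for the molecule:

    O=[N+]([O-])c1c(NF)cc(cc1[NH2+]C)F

Heavy atoms from the SMILES: 7 C, 2 F, 3 N, 2 O.
Implicit hydrogens by atom environment:
  4 × C (aromatic): no H
  2 × C (aromatic): 1 H each → 2
  2 × F: no H
  1 × C: 3 H
  1 × N (charge +1): 2 H
  1 × N: 1 H
  1 × N (charge +1): no H
  1 × O: no H
  1 × O (charge -1): no H
  Total hydrogens = 8.
Net charge +1.
Molecular formula: C7H8F2N3O2+

C7H8F2N3O2+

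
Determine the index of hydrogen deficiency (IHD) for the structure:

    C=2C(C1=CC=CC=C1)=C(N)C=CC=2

Molecular formula from the SMILES: C12H11N.
DoU = (2C + 2 + N − H − X)/2 = (2·12 + 2 + 1 − 11 − 0)/2 = 16/2 = 8.
(Structurally: 2 ring(s) + 6 π bond(s) = 8.)

8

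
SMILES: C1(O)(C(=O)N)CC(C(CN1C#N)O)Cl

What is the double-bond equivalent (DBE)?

Molecular formula from the SMILES: C7H10ClN3O3.
DoU = (2C + 2 + N − H − X)/2 = (2·7 + 2 + 3 − 10 − 1)/2 = 8/2 = 4.
(Structurally: 1 ring(s) + 3 π bond(s) = 4.)

4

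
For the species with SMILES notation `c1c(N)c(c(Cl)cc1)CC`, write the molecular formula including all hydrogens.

Heavy atoms from the SMILES: 8 C, 1 Cl, 1 N.
Implicit hydrogens by atom environment:
  3 × C (aromatic): 1 H each → 3
  3 × C (aromatic): no H
  1 × C: 3 H
  1 × C: 2 H
  1 × Cl: no H
  1 × N: 2 H
  Total hydrogens = 10.
Molecular formula: C8H10ClN

C8H10ClN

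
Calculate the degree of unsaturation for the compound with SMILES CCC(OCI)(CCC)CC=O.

1

Molecular formula from the SMILES: C9H17IO2.
DoU = (2C + 2 + N − H − X)/2 = (2·9 + 2 + 0 − 17 − 1)/2 = 2/2 = 1.
(Structurally: 0 ring(s) + 1 π bond(s) = 1.)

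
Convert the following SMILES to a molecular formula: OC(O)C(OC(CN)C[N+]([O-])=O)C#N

Heavy atoms from the SMILES: 6 C, 3 N, 5 O.
Implicit hydrogens by atom environment:
  3 × C: 1 H each → 3
  2 × C: 2 H each → 4
  2 × O: 1 H each → 2
  2 × O: no H
  1 × C: no H
  1 × N: 2 H
  1 × N: no H
  1 × N (charge +1): no H
  1 × O (charge -1): no H
  Total hydrogens = 11.
Molecular formula: C6H11N3O5

C6H11N3O5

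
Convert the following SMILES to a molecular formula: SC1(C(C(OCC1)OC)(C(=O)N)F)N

Heavy atoms from the SMILES: 7 C, 1 F, 2 N, 3 O, 1 S.
Implicit hydrogens by atom environment:
  3 × C: no H
  3 × O: no H
  2 × C: 2 H each → 4
  2 × N: 2 H each → 4
  1 × C: 3 H
  1 × C: 1 H
  1 × F: no H
  1 × S: 1 H
  Total hydrogens = 13.
Molecular formula: C7H13FN2O3S

C7H13FN2O3S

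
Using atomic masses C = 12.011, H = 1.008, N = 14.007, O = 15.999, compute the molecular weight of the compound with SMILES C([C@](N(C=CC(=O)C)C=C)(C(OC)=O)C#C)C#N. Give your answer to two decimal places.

Molecular formula: C13H14N2O3.
M = 13×12.011 + 14×1.008 + 2×14.007 + 3×15.999 = 246.27 g/mol.

246.27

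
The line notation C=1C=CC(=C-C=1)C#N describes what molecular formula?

Heavy atoms from the SMILES: 7 C, 1 N.
Implicit hydrogens by atom environment:
  5 × C (aromatic): 1 H each → 5
  1 × C (aromatic): no H
  1 × C: no H
  1 × N: no H
  Total hydrogens = 5.
Molecular formula: C7H5N

C7H5N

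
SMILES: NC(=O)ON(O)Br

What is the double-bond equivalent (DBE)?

Molecular formula from the SMILES: CH3BrN2O3.
DoU = (2C + 2 + N − H − X)/2 = (2·1 + 2 + 2 − 3 − 1)/2 = 2/2 = 1.
(Structurally: 0 ring(s) + 1 π bond(s) = 1.)

1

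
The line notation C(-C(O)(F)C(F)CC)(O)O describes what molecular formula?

C5H10F2O3

Heavy atoms from the SMILES: 5 C, 2 F, 3 O.
Implicit hydrogens by atom environment:
  3 × O: 1 H each → 3
  2 × C: 1 H each → 2
  2 × F: no H
  1 × C: 3 H
  1 × C: 2 H
  1 × C: no H
  Total hydrogens = 10.
Molecular formula: C5H10F2O3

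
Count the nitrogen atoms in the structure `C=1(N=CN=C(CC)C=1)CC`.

2

The symbol for nitrogen appears 2 times in the SMILES.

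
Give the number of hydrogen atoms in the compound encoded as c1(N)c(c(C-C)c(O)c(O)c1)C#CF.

10

Hydrogens are implicit in SMILES; fill each atom to its normal valence:
  5 × C (aromatic): no H
  2 × C: no H
  2 × O: 1 H each → 2
  1 × C: 3 H
  1 × C: 2 H
  1 × C (aromatic): 1 H
  1 × F: no H
  1 × N: 2 H
  Total hydrogens = 10.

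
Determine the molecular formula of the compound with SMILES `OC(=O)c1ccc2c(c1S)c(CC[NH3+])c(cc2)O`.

Heavy atoms from the SMILES: 13 C, 1 N, 3 O, 1 S.
Implicit hydrogens by atom environment:
  6 × C (aromatic): no H
  4 × C (aromatic): 1 H each → 4
  2 × C: 2 H each → 4
  2 × O: 1 H each → 2
  1 × C: no H
  1 × N (charge +1): 3 H
  1 × O: no H
  1 × S: 1 H
  Total hydrogens = 14.
Net charge +1.
Molecular formula: C13H14NO3S+

C13H14NO3S+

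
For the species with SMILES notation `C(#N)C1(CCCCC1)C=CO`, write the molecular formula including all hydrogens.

C9H13NO

Heavy atoms from the SMILES: 9 C, 1 N, 1 O.
Implicit hydrogens by atom environment:
  5 × C: 2 H each → 10
  2 × C: 1 H each → 2
  2 × C: no H
  1 × N: no H
  1 × O: 1 H
  Total hydrogens = 13.
Molecular formula: C9H13NO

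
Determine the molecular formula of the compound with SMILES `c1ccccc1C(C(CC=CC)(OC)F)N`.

C13H18FNO

Heavy atoms from the SMILES: 13 C, 1 F, 1 N, 1 O.
Implicit hydrogens by atom environment:
  5 × C (aromatic): 1 H each → 5
  3 × C: 1 H each → 3
  2 × C: 3 H each → 6
  1 × C: 2 H
  1 × C: no H
  1 × C (aromatic): no H
  1 × F: no H
  1 × N: 2 H
  1 × O: no H
  Total hydrogens = 18.
Molecular formula: C13H18FNO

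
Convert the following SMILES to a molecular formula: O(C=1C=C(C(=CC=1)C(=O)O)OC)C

C9H10O4

Heavy atoms from the SMILES: 9 C, 4 O.
Implicit hydrogens by atom environment:
  3 × C (aromatic): 1 H each → 3
  3 × C (aromatic): no H
  3 × O: no H
  2 × C: 3 H each → 6
  1 × C: no H
  1 × O: 1 H
  Total hydrogens = 10.
Molecular formula: C9H10O4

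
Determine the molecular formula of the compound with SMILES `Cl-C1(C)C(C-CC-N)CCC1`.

C9H18ClN

Heavy atoms from the SMILES: 9 C, 1 Cl, 1 N.
Implicit hydrogens by atom environment:
  6 × C: 2 H each → 12
  1 × C: 3 H
  1 × C: 1 H
  1 × C: no H
  1 × Cl: no H
  1 × N: 2 H
  Total hydrogens = 18.
Molecular formula: C9H18ClN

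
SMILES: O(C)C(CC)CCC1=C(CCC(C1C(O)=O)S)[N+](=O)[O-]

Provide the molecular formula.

C13H21NO5S

Heavy atoms from the SMILES: 13 C, 1 N, 5 O, 1 S.
Implicit hydrogens by atom environment:
  5 × C: 2 H each → 10
  3 × C: 1 H each → 3
  3 × C: no H
  3 × O: no H
  2 × C: 3 H each → 6
  1 × N (charge +1): no H
  1 × O: 1 H
  1 × O (charge -1): no H
  1 × S: 1 H
  Total hydrogens = 21.
Molecular formula: C13H21NO5S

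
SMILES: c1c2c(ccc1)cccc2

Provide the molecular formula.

Heavy atoms from the SMILES: 10 C.
Implicit hydrogens by atom environment:
  8 × C (aromatic): 1 H each → 8
  2 × C (aromatic): no H
  Total hydrogens = 8.
Molecular formula: C10H8

C10H8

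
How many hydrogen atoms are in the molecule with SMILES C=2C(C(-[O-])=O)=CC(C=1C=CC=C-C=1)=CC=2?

9

Hydrogens are implicit in SMILES; fill each atom to its normal valence:
  9 × C (aromatic): 1 H each → 9
  3 × C (aromatic): no H
  1 × C: no H
  1 × O: no H
  1 × O (charge -1): no H
  Total hydrogens = 9.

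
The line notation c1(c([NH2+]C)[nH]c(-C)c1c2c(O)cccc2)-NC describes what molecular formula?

C13H18N3O+

Heavy atoms from the SMILES: 13 C, 3 N, 1 O.
Implicit hydrogens by atom environment:
  6 × C (aromatic): no H
  4 × C (aromatic): 1 H each → 4
  3 × C: 3 H each → 9
  1 × N (charge +1): 2 H
  1 × N (aromatic): 1 H
  1 × N: 1 H
  1 × O: 1 H
  Total hydrogens = 18.
Net charge +1.
Molecular formula: C13H18N3O+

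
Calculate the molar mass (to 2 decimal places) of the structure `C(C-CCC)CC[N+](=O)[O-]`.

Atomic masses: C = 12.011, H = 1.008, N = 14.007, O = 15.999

145.20

Molecular formula: C7H15NO2.
M = 7×12.011 + 15×1.008 + 1×14.007 + 2×15.999 = 145.20 g/mol.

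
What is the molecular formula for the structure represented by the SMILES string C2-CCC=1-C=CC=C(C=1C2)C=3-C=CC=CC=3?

C16H16

Heavy atoms from the SMILES: 16 C.
Implicit hydrogens by atom environment:
  8 × C (aromatic): 1 H each → 8
  4 × C: 2 H each → 8
  4 × C (aromatic): no H
  Total hydrogens = 16.
Molecular formula: C16H16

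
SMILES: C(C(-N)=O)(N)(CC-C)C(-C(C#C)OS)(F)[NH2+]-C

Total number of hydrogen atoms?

19

Hydrogens are implicit in SMILES; fill each atom to its normal valence:
  4 × C: no H
  2 × C: 3 H each → 6
  2 × C: 2 H each → 4
  2 × C: 1 H each → 2
  2 × N: 2 H each → 4
  2 × O: no H
  1 × F: no H
  1 × N (charge +1): 2 H
  1 × S: 1 H
  Total hydrogens = 19.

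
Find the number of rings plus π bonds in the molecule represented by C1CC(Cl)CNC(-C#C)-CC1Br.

3

Molecular formula from the SMILES: C9H13BrClN.
DoU = (2C + 2 + N − H − X)/2 = (2·9 + 2 + 1 − 13 − 2)/2 = 6/2 = 3.
(Structurally: 1 ring(s) + 2 π bond(s) = 3.)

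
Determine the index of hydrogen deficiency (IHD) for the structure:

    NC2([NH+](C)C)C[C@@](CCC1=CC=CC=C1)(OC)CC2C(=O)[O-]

Molecular formula from the SMILES: C17H26N2O3.
DoU = (2C + 2 + N − H − X)/2 = (2·17 + 2 + 2 − 26 − 0)/2 = 12/2 = 6.
(Structurally: 2 ring(s) + 4 π bond(s) = 6.)

6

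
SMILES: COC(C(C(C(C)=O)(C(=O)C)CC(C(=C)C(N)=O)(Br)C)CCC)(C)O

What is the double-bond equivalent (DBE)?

Molecular formula from the SMILES: C18H30BrNO5.
DoU = (2C + 2 + N − H − X)/2 = (2·18 + 2 + 1 − 30 − 1)/2 = 8/2 = 4.
(Structurally: 0 ring(s) + 4 π bond(s) = 4.)

4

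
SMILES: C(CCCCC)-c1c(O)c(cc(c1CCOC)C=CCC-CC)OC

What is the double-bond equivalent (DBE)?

5

Molecular formula from the SMILES: C22H36O3.
DoU = (2C + 2 + N − H − X)/2 = (2·22 + 2 + 0 − 36 − 0)/2 = 10/2 = 5.
(Structurally: 1 ring(s) + 4 π bond(s) = 5.)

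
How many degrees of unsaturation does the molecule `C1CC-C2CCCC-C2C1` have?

Molecular formula from the SMILES: C10H18.
DoU = (2C + 2 + N − H − X)/2 = (2·10 + 2 + 0 − 18 − 0)/2 = 4/2 = 2.
(Structurally: 2 ring(s) + 0 π bond(s) = 2.)

2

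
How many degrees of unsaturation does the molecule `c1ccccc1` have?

4

Molecular formula from the SMILES: C6H6.
DoU = (2C + 2 + N − H − X)/2 = (2·6 + 2 + 0 − 6 − 0)/2 = 8/2 = 4.
(Structurally: 1 ring(s) + 3 π bond(s) = 4.)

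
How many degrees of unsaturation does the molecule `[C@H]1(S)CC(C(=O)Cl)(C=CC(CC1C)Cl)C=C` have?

Molecular formula from the SMILES: C12H16Cl2OS.
DoU = (2C + 2 + N − H − X)/2 = (2·12 + 2 + 0 − 16 − 2)/2 = 8/2 = 4.
(Structurally: 1 ring(s) + 3 π bond(s) = 4.)

4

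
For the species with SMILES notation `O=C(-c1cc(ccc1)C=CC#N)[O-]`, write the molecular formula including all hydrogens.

C10H6NO2-

Heavy atoms from the SMILES: 10 C, 1 N, 2 O.
Implicit hydrogens by atom environment:
  4 × C (aromatic): 1 H each → 4
  2 × C: 1 H each → 2
  2 × C (aromatic): no H
  2 × C: no H
  1 × N: no H
  1 × O: no H
  1 × O (charge -1): no H
  Total hydrogens = 6.
Net charge -1.
Molecular formula: C10H6NO2-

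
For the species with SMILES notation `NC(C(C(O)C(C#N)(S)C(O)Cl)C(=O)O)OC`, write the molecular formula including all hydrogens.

C8H13ClN2O5S

Heavy atoms from the SMILES: 8 C, 1 Cl, 2 N, 5 O, 1 S.
Implicit hydrogens by atom environment:
  4 × C: 1 H each → 4
  3 × C: no H
  3 × O: 1 H each → 3
  2 × O: no H
  1 × C: 3 H
  1 × Cl: no H
  1 × N: 2 H
  1 × N: no H
  1 × S: 1 H
  Total hydrogens = 13.
Molecular formula: C8H13ClN2O5S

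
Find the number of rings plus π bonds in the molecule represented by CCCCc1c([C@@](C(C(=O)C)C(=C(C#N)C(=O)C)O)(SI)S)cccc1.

9

Molecular formula from the SMILES: C19H22INO3S2.
DoU = (2C + 2 + N − H − X)/2 = (2·19 + 2 + 1 − 22 − 1)/2 = 18/2 = 9.
(Structurally: 1 ring(s) + 8 π bond(s) = 9.)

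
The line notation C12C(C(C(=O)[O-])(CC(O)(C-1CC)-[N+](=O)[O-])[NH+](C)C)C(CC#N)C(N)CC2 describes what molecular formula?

Heavy atoms from the SMILES: 17 C, 4 N, 5 O.
Implicit hydrogens by atom environment:
  5 × C: 2 H each → 10
  5 × C: 1 H each → 5
  4 × C: no H
  3 × C: 3 H each → 9
  2 × O: no H
  2 × O (charge -1): no H
  1 × N: 2 H
  1 × N (charge +1): 1 H
  1 × N (charge +1): no H
  1 × N: no H
  1 × O: 1 H
  Total hydrogens = 28.
Molecular formula: C17H28N4O5

C17H28N4O5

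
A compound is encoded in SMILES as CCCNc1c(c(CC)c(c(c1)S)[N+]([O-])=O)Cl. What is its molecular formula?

Heavy atoms from the SMILES: 11 C, 1 Cl, 2 N, 2 O, 1 S.
Implicit hydrogens by atom environment:
  5 × C (aromatic): no H
  3 × C: 2 H each → 6
  2 × C: 3 H each → 6
  1 × C (aromatic): 1 H
  1 × Cl: no H
  1 × N: 1 H
  1 × N (charge +1): no H
  1 × O: no H
  1 × O (charge -1): no H
  1 × S: 1 H
  Total hydrogens = 15.
Molecular formula: C11H15ClN2O2S

C11H15ClN2O2S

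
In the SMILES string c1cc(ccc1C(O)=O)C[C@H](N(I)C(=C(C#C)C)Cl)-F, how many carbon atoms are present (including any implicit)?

The symbol for carbon appears 14 times in the SMILES. Lowercase c denotes aromatic carbon and counts toward C.

14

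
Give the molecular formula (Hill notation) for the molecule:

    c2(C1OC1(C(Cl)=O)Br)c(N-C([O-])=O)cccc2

C10H6BrClNO4-

Heavy atoms from the SMILES: 1 Br, 10 C, 1 Cl, 1 N, 4 O.
Implicit hydrogens by atom environment:
  4 × C (aromatic): 1 H each → 4
  3 × C: no H
  3 × O: no H
  2 × C (aromatic): no H
  1 × Br: no H
  1 × C: 1 H
  1 × Cl: no H
  1 × N: 1 H
  1 × O (charge -1): no H
  Total hydrogens = 6.
Net charge -1.
Molecular formula: C10H6BrClNO4-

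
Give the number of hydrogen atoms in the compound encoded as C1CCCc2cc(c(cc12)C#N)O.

11

Hydrogens are implicit in SMILES; fill each atom to its normal valence:
  4 × C: 2 H each → 8
  4 × C (aromatic): no H
  2 × C (aromatic): 1 H each → 2
  1 × C: no H
  1 × N: no H
  1 × O: 1 H
  Total hydrogens = 11.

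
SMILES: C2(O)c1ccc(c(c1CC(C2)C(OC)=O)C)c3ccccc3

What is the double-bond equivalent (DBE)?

10

Molecular formula from the SMILES: C19H20O3.
DoU = (2C + 2 + N − H − X)/2 = (2·19 + 2 + 0 − 20 − 0)/2 = 20/2 = 10.
(Structurally: 3 ring(s) + 7 π bond(s) = 10.)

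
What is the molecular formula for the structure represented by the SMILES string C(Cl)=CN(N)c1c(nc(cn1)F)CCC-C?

Heavy atoms from the SMILES: 10 C, 1 Cl, 1 F, 4 N.
Implicit hydrogens by atom environment:
  3 × C: 2 H each → 6
  3 × C (aromatic): no H
  2 × C: 1 H each → 2
  2 × N (aromatic): no H
  1 × C: 3 H
  1 × C (aromatic): 1 H
  1 × Cl: no H
  1 × F: no H
  1 × N: 2 H
  1 × N: no H
  Total hydrogens = 14.
Molecular formula: C10H14ClFN4

C10H14ClFN4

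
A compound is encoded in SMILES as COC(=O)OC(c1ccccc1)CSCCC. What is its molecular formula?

C13H18O3S

Heavy atoms from the SMILES: 13 C, 3 O, 1 S.
Implicit hydrogens by atom environment:
  5 × C (aromatic): 1 H each → 5
  3 × C: 2 H each → 6
  3 × O: no H
  2 × C: 3 H each → 6
  1 × C: 1 H
  1 × C: no H
  1 × C (aromatic): no H
  1 × S: no H
  Total hydrogens = 18.
Molecular formula: C13H18O3S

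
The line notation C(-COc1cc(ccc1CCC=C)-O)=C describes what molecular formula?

C13H16O2

Heavy atoms from the SMILES: 13 C, 2 O.
Implicit hydrogens by atom environment:
  5 × C: 2 H each → 10
  3 × C (aromatic): 1 H each → 3
  3 × C (aromatic): no H
  2 × C: 1 H each → 2
  1 × O: 1 H
  1 × O: no H
  Total hydrogens = 16.
Molecular formula: C13H16O2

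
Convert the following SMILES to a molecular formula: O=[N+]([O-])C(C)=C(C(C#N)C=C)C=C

Heavy atoms from the SMILES: 9 C, 2 N, 2 O.
Implicit hydrogens by atom environment:
  3 × C: 1 H each → 3
  3 × C: no H
  2 × C: 2 H each → 4
  1 × C: 3 H
  1 × N (charge +1): no H
  1 × N: no H
  1 × O: no H
  1 × O (charge -1): no H
  Total hydrogens = 10.
Molecular formula: C9H10N2O2

C9H10N2O2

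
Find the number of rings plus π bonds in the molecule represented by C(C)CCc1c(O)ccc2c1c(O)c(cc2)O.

7

Molecular formula from the SMILES: C14H16O3.
DoU = (2C + 2 + N − H − X)/2 = (2·14 + 2 + 0 − 16 − 0)/2 = 14/2 = 7.
(Structurally: 2 ring(s) + 5 π bond(s) = 7.)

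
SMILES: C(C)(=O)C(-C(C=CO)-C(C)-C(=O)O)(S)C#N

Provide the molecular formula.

C10H13NO4S

Heavy atoms from the SMILES: 10 C, 1 N, 4 O, 1 S.
Implicit hydrogens by atom environment:
  4 × C: 1 H each → 4
  4 × C: no H
  2 × C: 3 H each → 6
  2 × O: 1 H each → 2
  2 × O: no H
  1 × N: no H
  1 × S: 1 H
  Total hydrogens = 13.
Molecular formula: C10H13NO4S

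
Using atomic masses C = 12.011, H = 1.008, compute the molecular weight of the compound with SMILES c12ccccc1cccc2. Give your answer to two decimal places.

128.17

Molecular formula: C10H8.
M = 10×12.011 + 8×1.008 = 128.17 g/mol.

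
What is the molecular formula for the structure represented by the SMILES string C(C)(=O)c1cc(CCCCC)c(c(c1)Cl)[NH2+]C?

C14H21ClNO+

Heavy atoms from the SMILES: 14 C, 1 Cl, 1 N, 1 O.
Implicit hydrogens by atom environment:
  4 × C: 2 H each → 8
  4 × C (aromatic): no H
  3 × C: 3 H each → 9
  2 × C (aromatic): 1 H each → 2
  1 × C: no H
  1 × Cl: no H
  1 × N (charge +1): 2 H
  1 × O: no H
  Total hydrogens = 21.
Net charge +1.
Molecular formula: C14H21ClNO+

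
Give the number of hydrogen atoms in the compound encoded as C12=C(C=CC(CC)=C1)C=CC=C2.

Hydrogens are implicit in SMILES; fill each atom to its normal valence:
  7 × C (aromatic): 1 H each → 7
  3 × C (aromatic): no H
  1 × C: 3 H
  1 × C: 2 H
  Total hydrogens = 12.

12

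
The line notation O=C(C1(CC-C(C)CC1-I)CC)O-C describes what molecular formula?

C11H19IO2

Heavy atoms from the SMILES: 11 C, 1 I, 2 O.
Implicit hydrogens by atom environment:
  4 × C: 2 H each → 8
  3 × C: 3 H each → 9
  2 × C: 1 H each → 2
  2 × C: no H
  2 × O: no H
  1 × I: no H
  Total hydrogens = 19.
Molecular formula: C11H19IO2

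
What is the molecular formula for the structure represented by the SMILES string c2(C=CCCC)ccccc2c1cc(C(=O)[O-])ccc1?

C18H17O2-

Heavy atoms from the SMILES: 18 C, 2 O.
Implicit hydrogens by atom environment:
  8 × C (aromatic): 1 H each → 8
  4 × C (aromatic): no H
  2 × C: 2 H each → 4
  2 × C: 1 H each → 2
  1 × C: 3 H
  1 × C: no H
  1 × O: no H
  1 × O (charge -1): no H
  Total hydrogens = 17.
Net charge -1.
Molecular formula: C18H17O2-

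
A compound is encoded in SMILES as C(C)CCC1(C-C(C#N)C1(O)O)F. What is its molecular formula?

C9H14FNO2

Heavy atoms from the SMILES: 9 C, 1 F, 1 N, 2 O.
Implicit hydrogens by atom environment:
  4 × C: 2 H each → 8
  3 × C: no H
  2 × O: 1 H each → 2
  1 × C: 3 H
  1 × C: 1 H
  1 × F: no H
  1 × N: no H
  Total hydrogens = 14.
Molecular formula: C9H14FNO2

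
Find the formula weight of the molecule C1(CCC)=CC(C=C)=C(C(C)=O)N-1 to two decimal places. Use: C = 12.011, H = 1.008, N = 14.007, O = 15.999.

Molecular formula: C11H15NO.
M = 11×12.011 + 15×1.008 + 1×14.007 + 1×15.999 = 177.25 g/mol.

177.25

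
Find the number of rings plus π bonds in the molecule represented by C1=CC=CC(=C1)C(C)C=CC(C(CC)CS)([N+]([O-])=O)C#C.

Molecular formula from the SMILES: C17H21NO2S.
DoU = (2C + 2 + N − H − X)/2 = (2·17 + 2 + 1 − 21 − 0)/2 = 16/2 = 8.
(Structurally: 1 ring(s) + 7 π bond(s) = 8.)

8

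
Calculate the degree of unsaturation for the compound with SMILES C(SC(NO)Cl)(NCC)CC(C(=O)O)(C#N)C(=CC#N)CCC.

6

Molecular formula from the SMILES: C14H21ClN4O3S.
DoU = (2C + 2 + N − H − X)/2 = (2·14 + 2 + 4 − 21 − 1)/2 = 12/2 = 6.
(Structurally: 0 ring(s) + 6 π bond(s) = 6.)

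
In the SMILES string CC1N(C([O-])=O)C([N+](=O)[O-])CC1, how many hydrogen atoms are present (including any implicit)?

9

Hydrogens are implicit in SMILES; fill each atom to its normal valence:
  2 × C: 2 H each → 4
  2 × C: 1 H each → 2
  2 × O: no H
  2 × O (charge -1): no H
  1 × C: 3 H
  1 × C: no H
  1 × N: no H
  1 × N (charge +1): no H
  Total hydrogens = 9.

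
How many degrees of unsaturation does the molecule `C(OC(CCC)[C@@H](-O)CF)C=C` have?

Molecular formula from the SMILES: C9H17FO2.
DoU = (2C + 2 + N − H − X)/2 = (2·9 + 2 + 0 − 17 − 1)/2 = 2/2 = 1.
(Structurally: 0 ring(s) + 1 π bond(s) = 1.)

1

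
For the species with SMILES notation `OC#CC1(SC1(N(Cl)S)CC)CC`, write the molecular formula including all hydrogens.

Heavy atoms from the SMILES: 8 C, 1 Cl, 1 N, 1 O, 2 S.
Implicit hydrogens by atom environment:
  4 × C: no H
  2 × C: 3 H each → 6
  2 × C: 2 H each → 4
  1 × Cl: no H
  1 × N: no H
  1 × O: 1 H
  1 × S: 1 H
  1 × S: no H
  Total hydrogens = 12.
Molecular formula: C8H12ClNOS2

C8H12ClNOS2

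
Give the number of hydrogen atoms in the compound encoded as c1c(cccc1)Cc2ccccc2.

Hydrogens are implicit in SMILES; fill each atom to its normal valence:
  10 × C (aromatic): 1 H each → 10
  2 × C (aromatic): no H
  1 × C: 2 H
  Total hydrogens = 12.

12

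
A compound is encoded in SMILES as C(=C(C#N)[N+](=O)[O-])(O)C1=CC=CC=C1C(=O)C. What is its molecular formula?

C11H8N2O4

Heavy atoms from the SMILES: 11 C, 2 N, 4 O.
Implicit hydrogens by atom environment:
  4 × C (aromatic): 1 H each → 4
  4 × C: no H
  2 × C (aromatic): no H
  2 × O: no H
  1 × C: 3 H
  1 × N (charge +1): no H
  1 × N: no H
  1 × O: 1 H
  1 × O (charge -1): no H
  Total hydrogens = 8.
Molecular formula: C11H8N2O4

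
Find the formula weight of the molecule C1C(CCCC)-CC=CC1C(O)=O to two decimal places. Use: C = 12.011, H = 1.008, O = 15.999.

182.26

Molecular formula: C11H18O2.
M = 11×12.011 + 18×1.008 + 2×15.999 = 182.26 g/mol.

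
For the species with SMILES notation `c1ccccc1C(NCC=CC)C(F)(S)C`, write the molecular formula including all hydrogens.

C13H18FNS

Heavy atoms from the SMILES: 13 C, 1 F, 1 N, 1 S.
Implicit hydrogens by atom environment:
  5 × C (aromatic): 1 H each → 5
  3 × C: 1 H each → 3
  2 × C: 3 H each → 6
  1 × C: 2 H
  1 × C: no H
  1 × C (aromatic): no H
  1 × F: no H
  1 × N: 1 H
  1 × S: 1 H
  Total hydrogens = 18.
Molecular formula: C13H18FNS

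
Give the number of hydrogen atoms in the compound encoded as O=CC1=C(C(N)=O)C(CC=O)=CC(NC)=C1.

Hydrogens are implicit in SMILES; fill each atom to its normal valence:
  4 × C (aromatic): no H
  3 × O: no H
  2 × C (aromatic): 1 H each → 2
  2 × C: 1 H each → 2
  1 × C: 3 H
  1 × C: 2 H
  1 × C: no H
  1 × N: 2 H
  1 × N: 1 H
  Total hydrogens = 12.

12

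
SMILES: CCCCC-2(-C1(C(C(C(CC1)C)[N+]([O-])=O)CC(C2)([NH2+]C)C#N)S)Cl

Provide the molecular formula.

C17H29ClN3O2S+

Heavy atoms from the SMILES: 17 C, 1 Cl, 3 N, 2 O, 1 S.
Implicit hydrogens by atom environment:
  7 × C: 2 H each → 14
  4 × C: no H
  3 × C: 3 H each → 9
  3 × C: 1 H each → 3
  1 × Cl: no H
  1 × N (charge +1): 2 H
  1 × N: no H
  1 × N (charge +1): no H
  1 × O: no H
  1 × O (charge -1): no H
  1 × S: 1 H
  Total hydrogens = 29.
Net charge +1.
Molecular formula: C17H29ClN3O2S+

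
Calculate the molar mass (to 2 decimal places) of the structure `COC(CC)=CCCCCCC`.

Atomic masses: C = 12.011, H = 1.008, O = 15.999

170.30

Molecular formula: C11H22O.
M = 11×12.011 + 22×1.008 + 1×15.999 = 170.30 g/mol.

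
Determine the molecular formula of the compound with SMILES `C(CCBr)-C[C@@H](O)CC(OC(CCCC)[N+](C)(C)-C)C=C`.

C17H35BrNO2+

Heavy atoms from the SMILES: 1 Br, 17 C, 1 N, 2 O.
Implicit hydrogens by atom environment:
  9 × C: 2 H each → 18
  4 × C: 3 H each → 12
  4 × C: 1 H each → 4
  1 × Br: no H
  1 × N (charge +1): no H
  1 × O: 1 H
  1 × O: no H
  Total hydrogens = 35.
Net charge +1.
Molecular formula: C17H35BrNO2+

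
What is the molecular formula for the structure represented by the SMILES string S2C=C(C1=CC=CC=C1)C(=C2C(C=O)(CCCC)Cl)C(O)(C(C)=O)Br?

C19H20BrClO3S

Heavy atoms from the SMILES: 1 Br, 19 C, 1 Cl, 3 O, 1 S.
Implicit hydrogens by atom environment:
  6 × C (aromatic): 1 H each → 6
  4 × C (aromatic): no H
  3 × C: 2 H each → 6
  3 × C: no H
  2 × C: 3 H each → 6
  2 × O: no H
  1 × Br: no H
  1 × C: 1 H
  1 × Cl: no H
  1 × O: 1 H
  1 × S (aromatic): no H
  Total hydrogens = 20.
Molecular formula: C19H20BrClO3S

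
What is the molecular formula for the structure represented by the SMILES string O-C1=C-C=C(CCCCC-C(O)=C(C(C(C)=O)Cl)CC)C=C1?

Heavy atoms from the SMILES: 18 C, 1 Cl, 3 O.
Implicit hydrogens by atom environment:
  6 × C: 2 H each → 12
  4 × C (aromatic): 1 H each → 4
  3 × C: no H
  2 × C: 3 H each → 6
  2 × C (aromatic): no H
  2 × O: 1 H each → 2
  1 × C: 1 H
  1 × Cl: no H
  1 × O: no H
  Total hydrogens = 25.
Molecular formula: C18H25ClO3

C18H25ClO3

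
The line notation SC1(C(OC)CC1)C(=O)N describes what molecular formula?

Heavy atoms from the SMILES: 6 C, 1 N, 2 O, 1 S.
Implicit hydrogens by atom environment:
  2 × C: 2 H each → 4
  2 × C: no H
  2 × O: no H
  1 × C: 3 H
  1 × C: 1 H
  1 × N: 2 H
  1 × S: 1 H
  Total hydrogens = 11.
Molecular formula: C6H11NO2S

C6H11NO2S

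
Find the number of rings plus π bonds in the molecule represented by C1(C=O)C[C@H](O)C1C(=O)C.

3

Molecular formula from the SMILES: C7H10O3.
DoU = (2C + 2 + N − H − X)/2 = (2·7 + 2 + 0 − 10 − 0)/2 = 6/2 = 3.
(Structurally: 1 ring(s) + 2 π bond(s) = 3.)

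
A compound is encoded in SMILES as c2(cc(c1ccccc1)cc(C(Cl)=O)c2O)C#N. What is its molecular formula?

C14H8ClNO2

Heavy atoms from the SMILES: 14 C, 1 Cl, 1 N, 2 O.
Implicit hydrogens by atom environment:
  7 × C (aromatic): 1 H each → 7
  5 × C (aromatic): no H
  2 × C: no H
  1 × Cl: no H
  1 × N: no H
  1 × O: 1 H
  1 × O: no H
  Total hydrogens = 8.
Molecular formula: C14H8ClNO2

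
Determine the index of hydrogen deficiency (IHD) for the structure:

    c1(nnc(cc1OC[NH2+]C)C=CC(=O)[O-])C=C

Molecular formula from the SMILES: C11H13N3O3.
DoU = (2C + 2 + N − H − X)/2 = (2·11 + 2 + 3 − 13 − 0)/2 = 14/2 = 7.
(Structurally: 1 ring(s) + 6 π bond(s) = 7.)

7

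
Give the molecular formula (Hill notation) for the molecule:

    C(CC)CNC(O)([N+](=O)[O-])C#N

C6H11N3O3

Heavy atoms from the SMILES: 6 C, 3 N, 3 O.
Implicit hydrogens by atom environment:
  3 × C: 2 H each → 6
  2 × C: no H
  1 × C: 3 H
  1 × N: 1 H
  1 × N (charge +1): no H
  1 × N: no H
  1 × O: 1 H
  1 × O: no H
  1 × O (charge -1): no H
  Total hydrogens = 11.
Molecular formula: C6H11N3O3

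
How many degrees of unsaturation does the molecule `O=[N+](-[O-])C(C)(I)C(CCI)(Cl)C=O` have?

Molecular formula from the SMILES: C6H8ClI2NO3.
DoU = (2C + 2 + N − H − X)/2 = (2·6 + 2 + 1 − 8 − 3)/2 = 4/2 = 2.
(Structurally: 0 ring(s) + 2 π bond(s) = 2.)

2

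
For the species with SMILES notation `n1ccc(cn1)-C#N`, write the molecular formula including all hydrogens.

Heavy atoms from the SMILES: 5 C, 3 N.
Implicit hydrogens by atom environment:
  3 × C (aromatic): 1 H each → 3
  2 × N (aromatic): no H
  1 × C (aromatic): no H
  1 × C: no H
  1 × N: no H
  Total hydrogens = 3.
Molecular formula: C5H3N3

C5H3N3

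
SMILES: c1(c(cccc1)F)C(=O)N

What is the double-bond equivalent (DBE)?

Molecular formula from the SMILES: C7H6FNO.
DoU = (2C + 2 + N − H − X)/2 = (2·7 + 2 + 1 − 6 − 1)/2 = 10/2 = 5.
(Structurally: 1 ring(s) + 4 π bond(s) = 5.)

5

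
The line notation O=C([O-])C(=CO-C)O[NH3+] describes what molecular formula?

C4H7NO4

Heavy atoms from the SMILES: 4 C, 1 N, 4 O.
Implicit hydrogens by atom environment:
  3 × O: no H
  2 × C: no H
  1 × C: 3 H
  1 × C: 1 H
  1 × N (charge +1): 3 H
  1 × O (charge -1): no H
  Total hydrogens = 7.
Molecular formula: C4H7NO4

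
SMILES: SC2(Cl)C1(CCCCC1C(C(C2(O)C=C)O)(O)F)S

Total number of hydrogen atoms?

18

Hydrogens are implicit in SMILES; fill each atom to its normal valence:
  5 × C: 2 H each → 10
  4 × C: no H
  3 × C: 1 H each → 3
  3 × O: 1 H each → 3
  2 × S: 1 H each → 2
  1 × Cl: no H
  1 × F: no H
  Total hydrogens = 18.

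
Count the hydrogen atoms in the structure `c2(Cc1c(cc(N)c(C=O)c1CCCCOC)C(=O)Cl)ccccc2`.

Hydrogens are implicit in SMILES; fill each atom to its normal valence:
  6 × C (aromatic): 1 H each → 6
  6 × C (aromatic): no H
  5 × C: 2 H each → 10
  3 × O: no H
  1 × C: 3 H
  1 × C: 1 H
  1 × C: no H
  1 × Cl: no H
  1 × N: 2 H
  Total hydrogens = 22.

22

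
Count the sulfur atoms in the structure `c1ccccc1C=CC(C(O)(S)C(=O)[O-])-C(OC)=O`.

The symbol for sulfur appears 1 time in the SMILES.

1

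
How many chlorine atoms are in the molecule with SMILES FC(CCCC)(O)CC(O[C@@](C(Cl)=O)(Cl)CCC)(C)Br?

2

The symbol for chlorine appears 2 times in the SMILES.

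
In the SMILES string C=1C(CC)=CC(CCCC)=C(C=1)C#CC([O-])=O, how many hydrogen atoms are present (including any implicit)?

17

Hydrogens are implicit in SMILES; fill each atom to its normal valence:
  4 × C: 2 H each → 8
  3 × C (aromatic): 1 H each → 3
  3 × C (aromatic): no H
  3 × C: no H
  2 × C: 3 H each → 6
  1 × O: no H
  1 × O (charge -1): no H
  Total hydrogens = 17.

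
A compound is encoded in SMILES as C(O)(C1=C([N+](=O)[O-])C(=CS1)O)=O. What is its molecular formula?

C5H3NO5S

Heavy atoms from the SMILES: 5 C, 1 N, 5 O, 1 S.
Implicit hydrogens by atom environment:
  3 × C (aromatic): no H
  2 × O: 1 H each → 2
  2 × O: no H
  1 × C (aromatic): 1 H
  1 × C: no H
  1 × N (charge +1): no H
  1 × O (charge -1): no H
  1 × S (aromatic): no H
  Total hydrogens = 3.
Molecular formula: C5H3NO5S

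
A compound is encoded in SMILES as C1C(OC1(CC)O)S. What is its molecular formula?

Heavy atoms from the SMILES: 5 C, 2 O, 1 S.
Implicit hydrogens by atom environment:
  2 × C: 2 H each → 4
  1 × C: 3 H
  1 × C: 1 H
  1 × C: no H
  1 × O: 1 H
  1 × O: no H
  1 × S: 1 H
  Total hydrogens = 10.
Molecular formula: C5H10O2S

C5H10O2S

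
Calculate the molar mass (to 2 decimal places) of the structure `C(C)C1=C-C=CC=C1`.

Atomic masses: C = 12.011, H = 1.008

Molecular formula: C8H10.
M = 8×12.011 + 10×1.008 = 106.17 g/mol.

106.17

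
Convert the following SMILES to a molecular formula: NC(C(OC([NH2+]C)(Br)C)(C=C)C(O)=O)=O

Heavy atoms from the SMILES: 1 Br, 8 C, 2 N, 4 O.
Implicit hydrogens by atom environment:
  4 × C: no H
  3 × O: no H
  2 × C: 3 H each → 6
  1 × Br: no H
  1 × C: 2 H
  1 × C: 1 H
  1 × N (charge +1): 2 H
  1 × N: 2 H
  1 × O: 1 H
  Total hydrogens = 14.
Net charge +1.
Molecular formula: C8H14BrN2O4+

C8H14BrN2O4+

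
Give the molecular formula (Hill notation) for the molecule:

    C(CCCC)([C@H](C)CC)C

Heavy atoms from the SMILES: 10 C.
Implicit hydrogens by atom environment:
  4 × C: 3 H each → 12
  4 × C: 2 H each → 8
  2 × C: 1 H each → 2
  Total hydrogens = 22.
Molecular formula: C10H22

C10H22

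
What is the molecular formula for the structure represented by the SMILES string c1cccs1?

Heavy atoms from the SMILES: 4 C, 1 S.
Implicit hydrogens by atom environment:
  4 × C (aromatic): 1 H each → 4
  1 × S (aromatic): no H
  Total hydrogens = 4.
Molecular formula: C4H4S

C4H4S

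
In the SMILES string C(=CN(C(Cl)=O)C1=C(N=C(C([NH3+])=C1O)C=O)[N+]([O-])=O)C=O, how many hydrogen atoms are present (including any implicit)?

8

Hydrogens are implicit in SMILES; fill each atom to its normal valence:
  5 × C (aromatic): no H
  4 × C: 1 H each → 4
  4 × O: no H
  1 × C: no H
  1 × Cl: no H
  1 × N (charge +1): 3 H
  1 × N (aromatic): no H
  1 × N (charge +1): no H
  1 × N: no H
  1 × O: 1 H
  1 × O (charge -1): no H
  Total hydrogens = 8.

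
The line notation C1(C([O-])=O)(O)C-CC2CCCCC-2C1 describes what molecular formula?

C11H17O3-

Heavy atoms from the SMILES: 11 C, 3 O.
Implicit hydrogens by atom environment:
  7 × C: 2 H each → 14
  2 × C: 1 H each → 2
  2 × C: no H
  1 × O: 1 H
  1 × O: no H
  1 × O (charge -1): no H
  Total hydrogens = 17.
Net charge -1.
Molecular formula: C11H17O3-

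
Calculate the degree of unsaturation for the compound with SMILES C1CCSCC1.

1

Molecular formula from the SMILES: C5H10S.
DoU = (2C + 2 + N − H − X)/2 = (2·5 + 2 + 0 − 10 − 0)/2 = 2/2 = 1.
(Structurally: 1 ring(s) + 0 π bond(s) = 1.)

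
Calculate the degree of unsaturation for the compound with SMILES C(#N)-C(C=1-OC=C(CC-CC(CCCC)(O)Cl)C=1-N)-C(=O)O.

6

Molecular formula from the SMILES: C15H21ClN2O4.
DoU = (2C + 2 + N − H − X)/2 = (2·15 + 2 + 2 − 21 − 1)/2 = 12/2 = 6.
(Structurally: 1 ring(s) + 5 π bond(s) = 6.)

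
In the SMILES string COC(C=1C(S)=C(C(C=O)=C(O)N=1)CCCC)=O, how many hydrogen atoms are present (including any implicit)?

15

Hydrogens are implicit in SMILES; fill each atom to its normal valence:
  5 × C (aromatic): no H
  3 × C: 2 H each → 6
  3 × O: no H
  2 × C: 3 H each → 6
  1 × C: 1 H
  1 × C: no H
  1 × N (aromatic): no H
  1 × O: 1 H
  1 × S: 1 H
  Total hydrogens = 15.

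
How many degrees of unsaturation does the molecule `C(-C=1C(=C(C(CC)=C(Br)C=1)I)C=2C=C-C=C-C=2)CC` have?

8

Molecular formula from the SMILES: C17H18BrI.
DoU = (2C + 2 + N − H − X)/2 = (2·17 + 2 + 0 − 18 − 2)/2 = 16/2 = 8.
(Structurally: 2 ring(s) + 6 π bond(s) = 8.)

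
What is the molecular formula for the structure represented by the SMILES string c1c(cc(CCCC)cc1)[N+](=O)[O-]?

C10H13NO2

Heavy atoms from the SMILES: 10 C, 1 N, 2 O.
Implicit hydrogens by atom environment:
  4 × C (aromatic): 1 H each → 4
  3 × C: 2 H each → 6
  2 × C (aromatic): no H
  1 × C: 3 H
  1 × N (charge +1): no H
  1 × O: no H
  1 × O (charge -1): no H
  Total hydrogens = 13.
Molecular formula: C10H13NO2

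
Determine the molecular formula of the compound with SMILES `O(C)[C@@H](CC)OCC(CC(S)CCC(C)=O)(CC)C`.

Heavy atoms from the SMILES: 15 C, 3 O, 1 S.
Implicit hydrogens by atom environment:
  6 × C: 2 H each → 12
  5 × C: 3 H each → 15
  3 × O: no H
  2 × C: 1 H each → 2
  2 × C: no H
  1 × S: 1 H
  Total hydrogens = 30.
Molecular formula: C15H30O3S

C15H30O3S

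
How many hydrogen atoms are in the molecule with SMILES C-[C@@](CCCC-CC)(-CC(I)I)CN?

23

Hydrogens are implicit in SMILES; fill each atom to its normal valence:
  7 × C: 2 H each → 14
  2 × C: 3 H each → 6
  2 × I: no H
  1 × C: 1 H
  1 × C: no H
  1 × N: 2 H
  Total hydrogens = 23.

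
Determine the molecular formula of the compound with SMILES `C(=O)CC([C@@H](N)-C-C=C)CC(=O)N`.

Heavy atoms from the SMILES: 9 C, 2 N, 2 O.
Implicit hydrogens by atom environment:
  4 × C: 2 H each → 8
  4 × C: 1 H each → 4
  2 × N: 2 H each → 4
  2 × O: no H
  1 × C: no H
  Total hydrogens = 16.
Molecular formula: C9H16N2O2

C9H16N2O2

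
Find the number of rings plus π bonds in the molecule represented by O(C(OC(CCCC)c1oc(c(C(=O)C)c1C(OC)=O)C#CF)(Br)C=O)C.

8

Molecular formula from the SMILES: C18H20BrFO7.
DoU = (2C + 2 + N − H − X)/2 = (2·18 + 2 + 0 − 20 − 2)/2 = 16/2 = 8.
(Structurally: 1 ring(s) + 7 π bond(s) = 8.)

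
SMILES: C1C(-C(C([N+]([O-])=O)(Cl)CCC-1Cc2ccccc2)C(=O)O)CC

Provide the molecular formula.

Heavy atoms from the SMILES: 17 C, 1 Cl, 1 N, 4 O.
Implicit hydrogens by atom environment:
  5 × C: 2 H each → 10
  5 × C (aromatic): 1 H each → 5
  3 × C: 1 H each → 3
  2 × C: no H
  2 × O: no H
  1 × C: 3 H
  1 × C (aromatic): no H
  1 × Cl: no H
  1 × N (charge +1): no H
  1 × O: 1 H
  1 × O (charge -1): no H
  Total hydrogens = 22.
Molecular formula: C17H22ClNO4

C17H22ClNO4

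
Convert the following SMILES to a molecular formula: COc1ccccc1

Heavy atoms from the SMILES: 7 C, 1 O.
Implicit hydrogens by atom environment:
  5 × C (aromatic): 1 H each → 5
  1 × C: 3 H
  1 × C (aromatic): no H
  1 × O: no H
  Total hydrogens = 8.
Molecular formula: C7H8O

C7H8O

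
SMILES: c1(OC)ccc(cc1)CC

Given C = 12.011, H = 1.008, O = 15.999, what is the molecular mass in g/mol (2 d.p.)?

136.19

Molecular formula: C9H12O.
M = 9×12.011 + 12×1.008 + 1×15.999 = 136.19 g/mol.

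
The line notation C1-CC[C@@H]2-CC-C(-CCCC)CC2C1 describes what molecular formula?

C14H26

Heavy atoms from the SMILES: 14 C.
Implicit hydrogens by atom environment:
  10 × C: 2 H each → 20
  3 × C: 1 H each → 3
  1 × C: 3 H
  Total hydrogens = 26.
Molecular formula: C14H26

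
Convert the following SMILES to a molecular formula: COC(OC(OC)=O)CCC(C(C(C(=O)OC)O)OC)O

C12H22O9

Heavy atoms from the SMILES: 12 C, 9 O.
Implicit hydrogens by atom environment:
  7 × O: no H
  4 × C: 3 H each → 12
  4 × C: 1 H each → 4
  2 × C: 2 H each → 4
  2 × C: no H
  2 × O: 1 H each → 2
  Total hydrogens = 22.
Molecular formula: C12H22O9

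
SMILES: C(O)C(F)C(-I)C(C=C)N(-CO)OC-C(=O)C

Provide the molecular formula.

C10H17FINO4

Heavy atoms from the SMILES: 10 C, 1 F, 1 I, 1 N, 4 O.
Implicit hydrogens by atom environment:
  4 × C: 2 H each → 8
  4 × C: 1 H each → 4
  2 × O: 1 H each → 2
  2 × O: no H
  1 × C: 3 H
  1 × C: no H
  1 × F: no H
  1 × I: no H
  1 × N: no H
  Total hydrogens = 17.
Molecular formula: C10H17FINO4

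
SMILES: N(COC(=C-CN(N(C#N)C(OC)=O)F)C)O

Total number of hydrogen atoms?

13

Hydrogens are implicit in SMILES; fill each atom to its normal valence:
  3 × C: no H
  3 × N: no H
  3 × O: no H
  2 × C: 3 H each → 6
  2 × C: 2 H each → 4
  1 × C: 1 H
  1 × F: no H
  1 × N: 1 H
  1 × O: 1 H
  Total hydrogens = 13.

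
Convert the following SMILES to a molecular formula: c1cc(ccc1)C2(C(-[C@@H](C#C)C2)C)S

Heavy atoms from the SMILES: 13 C, 1 S.
Implicit hydrogens by atom environment:
  5 × C (aromatic): 1 H each → 5
  3 × C: 1 H each → 3
  2 × C: no H
  1 × C: 3 H
  1 × C: 2 H
  1 × C (aromatic): no H
  1 × S: 1 H
  Total hydrogens = 14.
Molecular formula: C13H14S

C13H14S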